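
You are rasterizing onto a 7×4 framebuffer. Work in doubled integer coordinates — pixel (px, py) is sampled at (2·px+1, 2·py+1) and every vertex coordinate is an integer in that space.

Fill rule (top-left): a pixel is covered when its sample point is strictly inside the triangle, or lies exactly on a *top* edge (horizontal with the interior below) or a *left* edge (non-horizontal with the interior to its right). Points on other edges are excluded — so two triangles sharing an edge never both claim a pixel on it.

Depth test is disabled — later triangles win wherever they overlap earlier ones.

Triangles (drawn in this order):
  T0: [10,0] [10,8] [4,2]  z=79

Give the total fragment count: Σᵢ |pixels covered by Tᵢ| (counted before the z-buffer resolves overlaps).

T0:
  2·area = 48
  edge (10, 0)→(10, 8): d=(0,8) right/bottom  bias=-1
  edge (10, 8)→(4, 2): d=(-6,-6) top-left  bias=+0
  edge (4, 2)→(10, 0): d=(6,-2) top-left  bias=+0
    (1,0)@(3, 1): e=[56,0,-8] → .  [on edge]
    (3,0)@(7, 1): e=[24,24,0] → X  [on edge]
    (4,0)@(9, 1): e=[8,36,4] → X
    (5,0)@(11, 1): e=[-8,48,8] → .
    (0,1)@(1, 3): e=[72,-24,0] → .  [on edge]
    (2,1)@(5, 3): e=[40,0,8] → X  [on edge]
    (5,1)@(11, 3): e=[-8,36,20] → .
    (2,2)@(5, 5): e=[40,-12,20] → .
    (3,2)@(7, 5): e=[24,0,24] → X  [on edge]
    (5,2)@(11, 5): e=[-8,24,32] → .
    (3,3)@(7, 7): e=[24,-12,36] → .
    (4,3)@(9, 7): e=[8,0,40] → X  [on edge]
  covered (8 px):
    . . . X X . .
    . . X X X . .
    . . . X X . .
    . . . . X . .

Answer: 8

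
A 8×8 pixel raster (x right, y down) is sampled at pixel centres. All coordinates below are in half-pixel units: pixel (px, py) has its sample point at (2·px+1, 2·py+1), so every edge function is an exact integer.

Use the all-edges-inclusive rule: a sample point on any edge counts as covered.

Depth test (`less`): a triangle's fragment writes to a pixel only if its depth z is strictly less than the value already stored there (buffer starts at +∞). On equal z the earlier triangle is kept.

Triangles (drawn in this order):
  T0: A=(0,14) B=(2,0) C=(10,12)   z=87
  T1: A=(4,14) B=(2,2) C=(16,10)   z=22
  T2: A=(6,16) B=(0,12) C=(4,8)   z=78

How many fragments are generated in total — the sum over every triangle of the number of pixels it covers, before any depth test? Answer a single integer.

T0:
  2·area = 136
  edge (0, 14)→(2, 0): d=(2,-14) inclusive
  edge (2, 0)→(10, 12): d=(8,12) inclusive
  edge (10, 12)→(0, 14): d=(-10,2) inclusive
    (1,1)@(3, 3): e=[20,12,104] → X
    (2,1)@(5, 3): e=[48,-12,100] → .
    (1,2)@(3, 5): e=[24,28,84] → X
    (2,2)@(5, 5): e=[52,4,80] → X
    (3,2)@(7, 5): e=[80,-20,76] → .
    (0,3)@(1, 7): e=[0,68,68] → X  [on edge]
    (3,3)@(7, 7): e=[84,-4,56] → .
    (0,4)@(1, 9): e=[4,84,48] → X
    (3,4)@(7, 9): e=[88,12,36] → X
    (4,4)@(9, 9): e=[116,-12,32] → .
    (0,5)@(1, 11): e=[8,100,28] → X
    (4,5)@(9, 11): e=[120,4,12] → X
    (7,5)@(15, 11): e=[204,-68,0] → .  [on edge]
    (2,6)@(5, 13): e=[68,68,0] → X  [on edge]
  covered (18 px):
    . . . . . . . .
    . X . . . . . .
    . X X . . . . .
    X X X . . . . .
    X X X X . . . .
    X X X X X . . .
    X X X . . . . .
    . . . . . . . .
T1:
  2·area = 152
  edge (4, 14)→(2, 2): d=(-2,-12) inclusive
  edge (2, 2)→(16, 10): d=(14,8) inclusive
  edge (16, 10)→(4, 14): d=(-12,4) inclusive
    (1,1)@(3, 3): e=[10,6,136] → X
    (2,1)@(5, 3): e=[34,-10,128] → .
    (1,2)@(3, 5): e=[6,34,112] → X
    (2,2)@(5, 5): e=[30,18,104] → X
    (3,2)@(7, 5): e=[54,2,96] → X
    (4,2)@(9, 5): e=[78,-14,88] → .
    (1,3)@(3, 7): e=[2,62,88] → X
    (4,3)@(9, 7): e=[74,14,64] → X
    (5,3)@(11, 7): e=[98,-2,56] → .
    (1,4)@(3, 9): e=[-2,90,64] → .
    (2,4)@(5, 9): e=[22,74,56] → X
    (5,4)@(11, 9): e=[94,26,32] → X
    (6,5)@(13, 11): e=[114,38,0] → X  [on edge]
    (3,6)@(7, 13): e=[38,114,0] → X  [on edge]
    (0,7)@(1, 15): e=[-38,190,0] → .  [on edge]
  covered (20 px):
    . . . . . . . .
    . X . . . . . .
    . X X X . . . .
    . X X X X . . .
    . . X X X X X .
    . . X X X X X .
    . . X X . . . .
    . . . . . . . .
T2:
  2·area = 40
  edge (6, 16)→(0, 12): d=(-6,-4) inclusive
  edge (0, 12)→(4, 8): d=(4,-4) inclusive
  edge (4, 8)→(6, 16): d=(2,8) inclusive
    (5,0)@(11, 1): e=[110,0,-70] → .  [on edge]
    (4,1)@(9, 3): e=[90,0,-50] → .  [on edge]
    (3,2)@(7, 5): e=[70,0,-30] → .  [on edge]
    (2,3)@(5, 7): e=[50,0,-10] → .  [on edge]
    (1,4)@(3, 9): e=[30,0,10] → X  [on edge]
    (2,4)@(5, 9): e=[38,8,-6] → .
    (0,5)@(1, 11): e=[10,0,30] → X  [on edge]
    (2,5)@(5, 11): e=[26,16,-2] → .
    (0,6)@(1, 13): e=[-2,8,34] → .
    (1,6)@(3, 13): e=[6,16,18] → X
    (2,6)@(5, 13): e=[14,24,2] → X
    (3,6)@(7, 13): e=[22,32,-14] → .
  covered (6 px):
    . . . . . . . .
    . . . . . . . .
    . . . . . . . .
    . . . . . . . .
    . X . . . . . .
    X X . . . . . .
    . X X . . . . .
    . . X . . . . .

Answer: 44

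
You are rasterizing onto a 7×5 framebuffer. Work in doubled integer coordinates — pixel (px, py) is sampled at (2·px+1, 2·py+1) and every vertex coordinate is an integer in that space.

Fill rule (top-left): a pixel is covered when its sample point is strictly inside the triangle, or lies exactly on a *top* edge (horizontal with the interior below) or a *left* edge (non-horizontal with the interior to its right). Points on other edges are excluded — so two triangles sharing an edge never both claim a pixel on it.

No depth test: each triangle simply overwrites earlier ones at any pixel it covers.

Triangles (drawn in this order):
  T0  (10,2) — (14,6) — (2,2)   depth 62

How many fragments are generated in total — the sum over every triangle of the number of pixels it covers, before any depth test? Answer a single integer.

T0:
  2·area = 32
  edge (10, 2)→(14, 6): d=(4,4) right/bottom  bias=-1
  edge (14, 6)→(2, 2): d=(-12,-4) top-left  bias=+0
  edge (2, 2)→(10, 2): d=(8,0) top-left  bias=+0
    (4,0)@(9, 1): e=[0,40,-8] → ·  [on edge]
    (2,1)@(5, 3): e=[24,0,8] → █  [on edge]
    (3,1)@(7, 3): e=[16,8,8] → █
    (4,1)@(9, 3): e=[8,16,8] → █
    (5,1)@(11, 3): e=[0,24,8] → ·  [on edge]
    (2,2)@(5, 5): e=[32,-24,24] → ·
    (3,2)@(7, 5): e=[24,-16,24] → ·
    (4,2)@(9, 5): e=[16,-8,24] → ·
    (5,2)@(11, 5): e=[8,0,24] → █  [on edge]
    (6,2)@(13, 5): e=[0,8,24] → ·  [on edge]
    (5,3)@(11, 7): e=[16,-24,40] → ·
  covered (4 px):
    · · · · · · ·
    · · █ █ █ · ·
    · · · · · █ ·
    · · · · · · ·
    · · · · · · ·

Final: 4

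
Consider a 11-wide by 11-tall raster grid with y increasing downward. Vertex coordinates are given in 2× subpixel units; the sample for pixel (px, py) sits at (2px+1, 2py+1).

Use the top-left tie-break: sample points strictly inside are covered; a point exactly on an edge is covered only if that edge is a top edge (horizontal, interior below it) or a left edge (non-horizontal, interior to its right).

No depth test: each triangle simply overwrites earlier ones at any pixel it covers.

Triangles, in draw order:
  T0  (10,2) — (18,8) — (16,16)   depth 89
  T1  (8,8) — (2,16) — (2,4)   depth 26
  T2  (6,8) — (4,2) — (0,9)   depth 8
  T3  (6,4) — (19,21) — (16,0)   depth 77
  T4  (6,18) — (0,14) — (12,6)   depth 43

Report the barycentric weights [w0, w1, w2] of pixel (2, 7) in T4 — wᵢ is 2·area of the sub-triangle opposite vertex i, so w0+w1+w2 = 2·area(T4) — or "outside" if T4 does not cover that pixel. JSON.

T0:
  2·area = 76
  edge (10, 2)→(18, 8): d=(8,6) right/bottom  bias=-1
  edge (18, 8)→(16, 16): d=(-2,8) right/bottom  bias=-1
  edge (16, 16)→(10, 2): d=(-6,-14) top-left  bias=+0
    (5,1)@(11, 3): e=[2,66,8] → X
    (6,1)@(13, 3): e=[-10,50,36] → .
    (5,2)@(11, 5): e=[18,62,-4] → .
    (6,2)@(13, 5): e=[6,46,24] → X
    (7,2)@(15, 5): e=[-6,30,52] → .
    (6,3)@(13, 7): e=[22,42,12] → X
    (7,3)@(15, 7): e=[10,26,40] → X
    (8,3)@(17, 7): e=[-2,10,68] → .
    (6,4)@(13, 9): e=[38,38,0] → X  [on edge]
    (8,4)@(17, 9): e=[14,6,56] → X
    (9,4)@(19, 9): e=[2,-10,84] → .
    (6,5)@(13, 11): e=[54,34,-12] → .
  covered (10 px):
    . . . . . . . . . . .
    . . . . . X . . . . .
    . . . . . . X . . . .
    . . . . . . X X . . .
    . . . . . . X X X . .
    . . . . . . . X X . .
    . . . . . . . X . . .
    . . . . . . . . . . .
    . . . . . . . . . . .
    . . . . . . . . . . .
    . . . . . . . . . . .
T1:
  2·area = 72
  edge (8, 8)→(2, 16): d=(-6,8) right/bottom  bias=-1
  edge (2, 16)→(2, 4): d=(0,-12) top-left  bias=+0
  edge (2, 4)→(8, 8): d=(6,4) right/bottom  bias=-1
    (1,2)@(3, 5): e=[58,12,2] → X
    (2,2)@(5, 5): e=[42,36,-6] → .
    (1,3)@(3, 7): e=[46,12,14] → X
    (2,3)@(5, 7): e=[30,36,6] → X
    (3,3)@(7, 7): e=[14,60,-2] → .
    (1,4)@(3, 9): e=[34,12,26] → X
    (3,4)@(7, 9): e=[2,60,10] → X
    (4,4)@(9, 9): e=[-14,84,2] → .
    (1,5)@(3, 11): e=[22,12,38] → X
    (3,5)@(7, 11): e=[-10,60,22] → .
    (1,6)@(3, 13): e=[10,12,50] → X
    (2,6)@(5, 13): e=[-6,36,42] → .
  covered (9 px):
    . . . . . . . . . . .
    . . . . . . . . . . .
    . X . . . . . . . . .
    . X X . . . . . . . .
    . X X X . . . . . . .
    . X X . . . . . . . .
    . X . . . . . . . . .
    . . . . . . . . . . .
    . . . . . . . . . . .
    . . . . . . . . . . .
    . . . . . . . . . . .
T2:
  2·area = 38  (B↔C swapped to make it positive)
  edge (6, 8)→(0, 9): d=(-6,1) right/bottom  bias=-1
  edge (0, 9)→(4, 2): d=(4,-7) top-left  bias=+0
  edge (4, 2)→(6, 8): d=(2,6) right/bottom  bias=-1
    (1,2)@(3, 5): e=[21,5,12] → X
    (2,2)@(5, 5): e=[19,19,0] → .  [on edge]
    (1,3)@(3, 7): e=[9,13,16] → X
    (2,3)@(5, 7): e=[7,27,4] → X
    (3,3)@(7, 7): e=[5,41,-8] → .
    (1,4)@(3, 9): e=[-3,21,20] → .
    (2,4)@(5, 9): e=[-5,35,8] → .
    (3,5)@(7, 11): e=[-19,57,0] → .  [on edge]
    (4,8)@(9, 17): e=[-57,95,0] → .  [on edge]
  covered (3 px):
    . . . . . . . . . . .
    . . . . . . . . . . .
    . X . . . . . . . . .
    . X X . . . . . . . .
    . . . . . . . . . . .
    . . . . . . . . . . .
    . . . . . . . . . . .
    . . . . . . . . . . .
    . . . . . . . . . . .
    . . . . . . . . . . .
    . . . . . . . . . . .
T3:
  2·area = 222  (B↔C swapped to make it positive)
  edge (6, 4)→(16, 0): d=(10,-4) top-left  bias=+0
  edge (16, 0)→(19, 21): d=(3,21) right/bottom  bias=-1
  edge (19, 21)→(6, 4): d=(-13,-17) top-left  bias=+0
    (7,0)@(15, 1): e=[6,24,192] → X
    (8,0)@(17, 1): e=[14,-18,226] → .
    (4,1)@(9, 3): e=[2,156,64] → X
    (5,1)@(11, 3): e=[10,114,98] → X
    (6,1)@(13, 3): e=[18,72,132] → X
    (8,1)@(17, 3): e=[34,-12,200] → .
    (3,2)@(7, 5): e=[14,204,4] → X
    (8,2)@(17, 5): e=[54,-6,174] → .
    (3,3)@(7, 7): e=[34,210,-22] → .
    (4,3)@(9, 7): e=[42,168,12] → X
    (8,3)@(17, 7): e=[74,0,148] → .  [on edge]
    (4,4)@(9, 9): e=[62,174,-14] → .
    (9,10)@(19, 21): e=[222,0,0] → .  [on edge]
  covered (27 px):
    . . . . . . . X . . .
    . . . . X X X X . . .
    . . . X X X X X . . .
    . . . . X X X X . . .
    . . . . . X X X X . .
    . . . . . . X X X . .
    . . . . . . X X X . .
    . . . . . . . X X . .
    . . . . . . . . X . .
    . . . . . . . . . . .
    . . . . . . . . . . .
T4:
  2·area = 96
  edge (6, 18)→(0, 14): d=(-6,-4) top-left  bias=+0
  edge (0, 14)→(12, 6): d=(12,-8) top-left  bias=+0
  edge (12, 6)→(6, 18): d=(-6,12) right/bottom  bias=-1
    (5,3)@(11, 7): e=[86,4,6] → X
    (6,3)@(13, 7): e=[94,20,-18] → .
    (4,4)@(9, 9): e=[66,12,18] → X
    (5,4)@(11, 9): e=[74,28,-6] → .
    (2,5)@(5, 11): e=[38,4,54] → X
    (3,5)@(7, 11): e=[46,20,30] → X
    (5,5)@(11, 11): e=[62,52,-18] → .
    (1,6)@(3, 13): e=[18,12,66] → X
    (4,6)@(9, 13): e=[42,60,-6] → .
    (1,7)@(3, 15): e=[6,36,54] → X
    (4,7)@(9, 15): e=[30,84,-18] → .
    (1,8)@(3, 17): e=[-6,60,42] → .
  covered (12 px):
    . . . . . . . . . . .
    . . . . . . . . . . .
    . . . . . . . . . . .
    . . . . . X . . . . .
    . . . . X . . . . . .
    . . X X X . . . . . .
    . X X X . . . . . . .
    . X X X . . . . . . .
    . . X . . . . . . . .
    . . . . . . . . . . .
    . . . . . . . . . . .

Final: [52,30,14]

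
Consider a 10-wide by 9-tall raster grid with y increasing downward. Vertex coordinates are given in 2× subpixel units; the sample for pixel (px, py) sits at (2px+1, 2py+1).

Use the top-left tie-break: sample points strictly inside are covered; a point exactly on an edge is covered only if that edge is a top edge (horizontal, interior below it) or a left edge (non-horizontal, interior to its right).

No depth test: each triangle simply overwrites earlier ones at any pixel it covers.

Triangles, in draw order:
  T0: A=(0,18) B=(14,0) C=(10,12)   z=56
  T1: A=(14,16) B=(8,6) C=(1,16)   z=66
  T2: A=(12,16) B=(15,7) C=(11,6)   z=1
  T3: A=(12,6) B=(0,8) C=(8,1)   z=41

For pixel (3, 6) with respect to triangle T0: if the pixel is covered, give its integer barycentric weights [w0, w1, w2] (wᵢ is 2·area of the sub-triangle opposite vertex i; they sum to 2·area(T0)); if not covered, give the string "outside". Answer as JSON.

T0:
  2·area = 96
  edge (0, 18)→(14, 0): d=(14,-18) top-left  bias=+0
  edge (14, 0)→(10, 12): d=(-4,12) right/bottom  bias=-1
  edge (10, 12)→(0, 18): d=(-10,6) right/bottom  bias=-1
    (6,1)@(13, 3): e=[24,0,72] → ·  [on edge]
    (5,2)@(11, 5): e=[16,16,64] → █
    (6,2)@(13, 5): e=[52,-8,52] → ·
    (4,3)@(9, 7): e=[8,32,56] → █
    (6,3)@(13, 7): e=[80,-16,32] → ·
    (3,4)@(7, 9): e=[0,48,48] → █  [on edge]
    (5,4)@(11, 9): e=[72,0,24] → ·  [on edge]
    (7,4)@(15, 9): e=[144,-48,0] → ·  [on edge]
    (3,5)@(7, 11): e=[28,40,28] → █
    (5,5)@(11, 11): e=[100,-8,4] → ·
    (2,6)@(5, 13): e=[20,56,20] → █
    (4,6)@(9, 13): e=[92,8,-4] → ·
    (2,7)@(5, 15): e=[48,48,0] → ·  [on edge]
    (4,7)@(9, 15): e=[120,0,-24] → ·  [on edge]
  covered (11 px):
    · · · · · · · · · ·
    · · · · · · · · · ·
    · · · · · █ · · · ·
    · · · · █ █ · · · ·
    · · · █ █ · · · · ·
    · · · █ █ · · · · ·
    · · █ █ · · · · · ·
    · █ · · · · · · · ·
    █ · · · · · · · · ·
T1:
  2·area = 130  (B↔C swapped to make it positive)
  edge (14, 16)→(1, 16): d=(-13,0) right/bottom  bias=-1
  edge (1, 16)→(8, 6): d=(7,-10) top-left  bias=+0
  edge (8, 6)→(14, 16): d=(6,10) right/bottom  bias=-1
    (2,0)@(5, 1): e=[195,-65,0] → ·  [on edge]
    (3,4)@(7, 9): e=[91,11,28] → █
    (4,4)@(9, 9): e=[91,31,8] → █
    (5,4)@(11, 9): e=[91,51,-12] → ·
    (2,5)@(5, 11): e=[65,5,60] → █
    (5,5)@(11, 11): e=[65,65,0] → ·  [on edge]
    (2,6)@(5, 13): e=[39,19,72] → █
    (5,6)@(11, 13): e=[39,79,12] → █
    (6,6)@(13, 13): e=[39,99,-8] → ·
    (1,7)@(3, 15): e=[13,13,104] → █
    (6,7)@(13, 15): e=[13,113,4] → █
    (7,7)@(15, 15): e=[13,133,-16] → ·
  covered (15 px):
    · · · · · · · · · ·
    · · · · · · · · · ·
    · · · · · · · · · ·
    · · · · · · · · · ·
    · · · █ █ · · · · ·
    · · █ █ █ · · · · ·
    · · █ █ █ █ · · · ·
    · █ █ █ █ █ █ · · ·
    · · · · · · · · · ·
T2:
  2·area = 39  (B↔C swapped to make it positive)
  edge (12, 16)→(11, 6): d=(-1,-10) top-left  bias=+0
  edge (11, 6)→(15, 7): d=(4,1) right/bottom  bias=-1
  edge (15, 7)→(12, 16): d=(-3,9) right/bottom  bias=-1
    (8,0)@(17, 1): e=[65,-26,0] → ·  [on edge]
    (3,2)@(7, 5): e=[-39,0,78] → ·  [on edge]
    (6,3)@(13, 7): e=[19,2,18] → █
    (7,3)@(15, 7): e=[39,0,0] → ·  [on edge]
    (6,4)@(13, 9): e=[17,10,12] → █
    (7,4)@(15, 9): e=[37,8,-6] → ·
    (6,5)@(13, 11): e=[15,18,6] → █
    (7,5)@(15, 11): e=[35,16,-12] → ·
    (6,6)@(13, 13): e=[13,26,0] → ·  [on edge]
  covered (3 px):
    · · · · · · · · · ·
    · · · · · · · · · ·
    · · · · · · · · · ·
    · · · · · · █ · · ·
    · · · · · · █ · · ·
    · · · · · · █ · · ·
    · · · · · · · · · ·
    · · · · · · · · · ·
    · · · · · · · · · ·
T3:
  2·area = 68
  edge (12, 6)→(0, 8): d=(-12,2) right/bottom  bias=-1
  edge (0, 8)→(8, 1): d=(8,-7) top-left  bias=+0
  edge (8, 1)→(12, 6): d=(4,5) right/bottom  bias=-1
    (3,1)@(7, 3): e=[46,9,13] → █
    (4,1)@(9, 3): e=[42,23,3] → █
    (5,1)@(11, 3): e=[38,37,-7] → ·
    (2,2)@(5, 5): e=[26,11,31] → █
    (5,2)@(11, 5): e=[14,53,1] → █
    (6,2)@(13, 5): e=[10,67,-9] → ·
    (1,3)@(3, 7): e=[6,13,49] → █
    (3,3)@(7, 7): e=[-2,41,29] → ·
    (4,3)@(9, 7): e=[-6,55,19] → ·
    (5,3)@(11, 7): e=[-10,69,9] → ·
    (1,4)@(3, 9): e=[-18,29,57] → ·
    (2,4)@(5, 9): e=[-22,43,47] → ·
  covered (8 px):
    · · · · · · · · · ·
    · · · █ █ · · · · ·
    · · █ █ █ █ · · · ·
    · █ █ · · · · · · ·
    · · · · · · · · · ·
    · · · · · · · · · ·
    · · · · · · · · · ·
    · · · · · · · · · ·
    · · · · · · · · · ·

Result: [32,8,56]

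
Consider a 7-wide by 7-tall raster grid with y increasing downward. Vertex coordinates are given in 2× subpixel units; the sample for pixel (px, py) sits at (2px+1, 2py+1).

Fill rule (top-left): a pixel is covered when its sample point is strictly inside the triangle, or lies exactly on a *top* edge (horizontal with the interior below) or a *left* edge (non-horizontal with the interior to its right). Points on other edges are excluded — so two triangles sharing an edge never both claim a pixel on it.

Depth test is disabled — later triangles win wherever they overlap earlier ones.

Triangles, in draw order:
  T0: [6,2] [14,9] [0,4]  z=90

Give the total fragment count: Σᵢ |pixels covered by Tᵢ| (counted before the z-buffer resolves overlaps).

T0:
  2·area = 58
  edge (6, 2)→(14, 9): d=(8,7) right/bottom  bias=-1
  edge (14, 9)→(0, 4): d=(-14,-5) top-left  bias=+0
  edge (0, 4)→(6, 2): d=(6,-2) top-left  bias=+0
    (4,0)@(9, 1): e=[-29,87,0] → .  [on edge]
    (1,1)@(3, 3): e=[29,29,0] → X  [on edge]
    (2,1)@(5, 3): e=[15,39,4] → X
    (3,1)@(7, 3): e=[1,49,8] → X
    (4,1)@(9, 3): e=[-13,59,12] → .
    (1,2)@(3, 5): e=[45,1,12] → X
    (4,2)@(9, 5): e=[3,31,24] → X
    (5,2)@(11, 5): e=[-11,41,28] → .
    (1,3)@(3, 7): e=[61,-27,24] → .
    (2,3)@(5, 7): e=[47,-17,28] → .
    (3,3)@(7, 7): e=[33,-7,32] → .
    (4,3)@(9, 7): e=[19,3,36] → X
  covered (9 px):
    . . . . . . .
    . X X X . . .
    . X X X X . .
    . . . . X X .
    . . . . . . .
    . . . . . . .
    . . . . . . .

Final: 9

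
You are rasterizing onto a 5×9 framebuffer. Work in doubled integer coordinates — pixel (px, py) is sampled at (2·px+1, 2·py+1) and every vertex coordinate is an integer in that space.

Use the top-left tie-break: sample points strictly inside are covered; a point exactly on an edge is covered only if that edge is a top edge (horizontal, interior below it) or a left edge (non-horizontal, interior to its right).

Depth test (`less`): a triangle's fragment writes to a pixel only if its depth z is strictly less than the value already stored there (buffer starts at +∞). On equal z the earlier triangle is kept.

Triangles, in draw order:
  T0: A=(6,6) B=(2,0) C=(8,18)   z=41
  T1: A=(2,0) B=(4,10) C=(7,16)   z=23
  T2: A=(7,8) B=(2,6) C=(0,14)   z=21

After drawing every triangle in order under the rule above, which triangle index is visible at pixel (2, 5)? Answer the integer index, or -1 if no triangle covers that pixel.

T0:
  2·area = 36  (B↔C swapped to make it positive)
  edge (6, 6)→(8, 18): d=(2,12) right/bottom  bias=-1
  edge (8, 18)→(2, 0): d=(-6,-18) top-left  bias=+0
  edge (2, 0)→(6, 6): d=(4,6) right/bottom  bias=-1
    (1,1)@(3, 3): e=[30,0,6] → X  [on edge]
    (2,1)@(5, 3): e=[6,36,-6] → .
    (1,2)@(3, 5): e=[34,-12,14] → .
    (2,2)@(5, 5): e=[10,24,2] → X
    (3,2)@(7, 5): e=[-14,60,-10] → .
    (2,3)@(5, 7): e=[14,12,10] → X
    (3,3)@(7, 7): e=[-10,48,-2] → .
    (2,4)@(5, 9): e=[18,0,18] → X  [on edge]
    (3,4)@(7, 9): e=[-6,36,6] → .
    (2,5)@(5, 11): e=[22,-12,26] → .
    (3,6)@(7, 13): e=[2,12,22] → X
    (4,6)@(9, 13): e=[-22,48,10] → .
    (3,7)@(7, 15): e=[6,0,30] → X  [on edge]
  covered (6 px):
    . . . . .
    . X . . .
    . . X . .
    . . X . .
    . . X . .
    . . . . .
    . . . X .
    . . . X .
    . . . . .
T1:
  2·area = 18  (B↔C swapped to make it positive)
  edge (2, 0)→(7, 16): d=(5,16) right/bottom  bias=-1
  edge (7, 16)→(4, 10): d=(-3,-6) top-left  bias=+0
  edge (4, 10)→(2, 0): d=(-2,-10) top-left  bias=+0
    (1,2)@(3, 5): e=[9,9,0] → X  [on edge]
    (2,2)@(5, 5): e=[-23,21,20] → .
    (1,3)@(3, 7): e=[19,3,-4] → .
    (2,5)@(5, 11): e=[7,3,8] → X
    (3,5)@(7, 11): e=[-25,15,28] → .
    (2,6)@(5, 13): e=[17,-3,4] → .
    (2,7)@(5, 15): e=[27,-9,0] → .  [on edge]
  covered (2 px):
    . . . . .
    . . . . .
    . X . . .
    . . . . .
    . . . . .
    . . X . .
    . . . . .
    . . . . .
    . . . . .
T2:
  2·area = 44  (B↔C swapped to make it positive)
  edge (7, 8)→(0, 14): d=(-7,6) right/bottom  bias=-1
  edge (0, 14)→(2, 6): d=(2,-8) top-left  bias=+0
  edge (2, 6)→(7, 8): d=(5,2) right/bottom  bias=-1
    (1,3)@(3, 7): e=[31,10,3] → X
    (2,3)@(5, 7): e=[19,26,-1] → .
    (1,4)@(3, 9): e=[17,14,13] → X
    (2,4)@(5, 9): e=[5,30,9] → X
    (3,4)@(7, 9): e=[-7,46,5] → .
    (0,5)@(1, 11): e=[15,2,27] → X
    (2,5)@(5, 11): e=[-9,34,19] → .
    (0,6)@(1, 13): e=[1,6,37] → X
    (1,6)@(3, 13): e=[-11,22,33] → .
    (0,7)@(1, 15): e=[-13,10,47] → .
  covered (6 px):
    . . . . .
    . . . . .
    . . . . .
    . X . . .
    . X X . .
    X X . . .
    X . . . .
    . . . . .
    . . . . .

Z-buffer (winner per pixel, '.' = empty):
  . . . . .
  . 0 . . .
  . 1 0 . .
  . 2 0 . .
  . 2 2 . .
  2 2 1 . .
  2 . . 0 .
  . . . 0 .
  . . . . .

Result: 1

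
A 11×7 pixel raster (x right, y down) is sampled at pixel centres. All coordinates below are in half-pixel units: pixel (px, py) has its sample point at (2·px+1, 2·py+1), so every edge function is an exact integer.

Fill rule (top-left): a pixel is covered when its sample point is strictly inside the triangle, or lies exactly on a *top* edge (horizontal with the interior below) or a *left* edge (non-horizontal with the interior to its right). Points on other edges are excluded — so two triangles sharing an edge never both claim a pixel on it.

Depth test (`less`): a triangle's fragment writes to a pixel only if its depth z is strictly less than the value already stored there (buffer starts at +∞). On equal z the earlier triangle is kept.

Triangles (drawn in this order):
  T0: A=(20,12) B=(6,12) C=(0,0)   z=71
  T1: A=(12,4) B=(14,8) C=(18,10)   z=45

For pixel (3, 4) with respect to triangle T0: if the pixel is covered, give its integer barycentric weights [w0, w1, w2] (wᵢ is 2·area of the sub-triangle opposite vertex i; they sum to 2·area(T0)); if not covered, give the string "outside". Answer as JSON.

T0:
  2·area = 168
  edge (20, 12)→(6, 12): d=(-14,0) right/bottom  bias=-1
  edge (6, 12)→(0, 0): d=(-6,-12) top-left  bias=+0
  edge (0, 0)→(20, 12): d=(20,12) right/bottom  bias=-1
    (0,0)@(1, 1): e=[154,6,8] → #
    (1,0)@(3, 1): e=[154,30,-16] → ·
    (0,1)@(1, 3): e=[126,-6,48] → ·
    (1,1)@(3, 3): e=[126,18,24] → #
    (2,1)@(5, 3): e=[126,42,0] → ·  [on edge]
    (1,2)@(3, 5): e=[98,6,64] → #
    (2,2)@(5, 5): e=[98,30,40] → #
    (3,2)@(7, 5): e=[98,54,16] → #
    (4,2)@(9, 5): e=[98,78,-8] → ·
    (1,3)@(3, 7): e=[70,-6,104] → ·
    (2,3)@(5, 7): e=[70,18,80] → #
    (4,3)@(9, 7): e=[70,66,32] → #
    (7,4)@(15, 9): e=[42,126,0] → ·  [on edge]
  covered (20 px):
    # · · · · · · · · · ·
    · # · · · · · · · · ·
    · # # # · · · · · · ·
    · · # # # # · · · · ·
    · · # # # # # · · · ·
    · · · # # # # # # · ·
    · · · · · · · · · · ·
T1:
  2·area = 12  (B↔C swapped to make it positive)
  edge (12, 4)→(18, 10): d=(6,6) right/bottom  bias=-1
  edge (18, 10)→(14, 8): d=(-4,-2) top-left  bias=+0
  edge (14, 8)→(12, 4): d=(-2,-4) top-left  bias=+0
    (4,0)@(9, 1): e=[0,18,-6] → ·  [on edge]
    (5,1)@(11, 3): e=[0,14,-2] → ·  [on edge]
    (6,2)@(13, 5): e=[0,10,2] → ·  [on edge]
    (7,3)@(15, 7): e=[0,6,6] → ·  [on edge]
    (8,4)@(17, 9): e=[0,2,10] → ·  [on edge]
    (9,5)@(19, 11): e=[0,-2,14] → ·  [on edge]
    (10,6)@(21, 13): e=[0,-6,18] → ·  [on edge]
  covered (0 px):
    · · · · · · · · · · ·
    · · · · · · · · · · ·
    · · · · · · · · · · ·
    · · · · · · · · · · ·
    · · · · · · · · · · ·
    · · · · · · · · · · ·
    · · · · · · · · · · ·

Result: [30,96,42]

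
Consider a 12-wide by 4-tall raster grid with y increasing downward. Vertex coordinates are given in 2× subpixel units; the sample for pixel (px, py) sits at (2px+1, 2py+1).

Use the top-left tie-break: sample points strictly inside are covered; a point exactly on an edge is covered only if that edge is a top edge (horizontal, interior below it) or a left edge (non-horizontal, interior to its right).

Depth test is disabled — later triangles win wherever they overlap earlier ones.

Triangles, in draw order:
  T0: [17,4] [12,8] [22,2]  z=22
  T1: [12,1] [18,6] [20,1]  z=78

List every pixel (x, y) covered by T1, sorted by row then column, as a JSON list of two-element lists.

T0:
  2·area = 10  (B↔C swapped to make it positive)
  edge (17, 4)→(22, 2): d=(5,-2) top-left  bias=+0
  edge (22, 2)→(12, 8): d=(-10,6) right/bottom  bias=-1
  edge (12, 8)→(17, 4): d=(5,-4) top-left  bias=+0
    (8,2)@(17, 5): e=[5,0,5] → ·  [on edge]
  covered (0 px):
    · · · · · · · · · · · ·
    · · · · · · · · · · · ·
    · · · · · · · · · · · ·
    · · · · · · · · · · · ·
T1:
  2·area = 40  (B↔C swapped to make it positive)
  edge (12, 1)→(20, 1): d=(8,0) top-left  bias=+0
  edge (20, 1)→(18, 6): d=(-2,5) right/bottom  bias=-1
  edge (18, 6)→(12, 1): d=(-6,-5) top-left  bias=+0
    (0,0)@(1, 1): e=[0,95,-55] → ·  [on edge]
    (1,0)@(3, 1): e=[0,85,-45] → ·  [on edge]
    (2,0)@(5, 1): e=[0,75,-35] → ·  [on edge]
    (3,0)@(7, 1): e=[0,65,-25] → ·  [on edge]
    (4,0)@(9, 1): e=[0,55,-15] → ·  [on edge]
    (5,0)@(11, 1): e=[0,45,-5] → ·  [on edge]
    (6,0)@(13, 1): e=[0,35,5] → #  [on edge]
    (7,0)@(15, 1): e=[0,25,15] → #  [on edge]
    (8,0)@(17, 1): e=[0,15,25] → #  [on edge]
    (9,0)@(19, 1): e=[0,5,35] → #  [on edge]
    (10,0)@(21, 1): e=[0,-5,45] → ·  [on edge]
    (11,0)@(23, 1): e=[0,-15,55] → ·  [on edge]
  covered (8 px):
    · · · · · · # # # # · ·
    · · · · · · · # # # · ·
    · · · · · · · · # · · ·
    · · · · · · · · · · · ·

Result: [[6,0],[7,0],[8,0],[9,0],[7,1],[8,1],[9,1],[8,2]]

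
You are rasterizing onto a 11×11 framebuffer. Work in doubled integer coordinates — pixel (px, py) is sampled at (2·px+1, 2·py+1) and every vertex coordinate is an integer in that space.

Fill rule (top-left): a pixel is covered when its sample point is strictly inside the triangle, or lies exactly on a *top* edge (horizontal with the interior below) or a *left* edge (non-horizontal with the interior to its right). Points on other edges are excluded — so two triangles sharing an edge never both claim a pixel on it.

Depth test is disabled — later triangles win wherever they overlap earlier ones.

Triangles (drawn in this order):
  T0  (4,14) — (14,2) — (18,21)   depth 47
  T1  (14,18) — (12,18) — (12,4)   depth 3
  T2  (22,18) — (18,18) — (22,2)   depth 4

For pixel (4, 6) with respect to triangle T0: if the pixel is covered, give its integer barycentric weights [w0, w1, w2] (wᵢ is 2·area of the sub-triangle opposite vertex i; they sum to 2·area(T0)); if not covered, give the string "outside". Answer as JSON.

T0:
  2·area = 238
  edge (4, 14)→(14, 2): d=(10,-12) top-left  bias=+0
  edge (14, 2)→(18, 21): d=(4,19) right/bottom  bias=-1
  edge (18, 21)→(4, 14): d=(-14,-7) top-left  bias=+0
    (6,2)@(13, 5): e=[18,31,189] → #
    (7,2)@(15, 5): e=[42,-7,203] → ·
    (5,3)@(11, 7): e=[14,77,147] → #
    (7,3)@(15, 7): e=[62,1,175] → #
    (8,3)@(17, 7): e=[86,-37,189] → ·
    (4,4)@(9, 9): e=[10,123,105] → #
    (8,4)@(17, 9): e=[106,-29,161] → ·
    (3,5)@(7, 11): e=[6,169,63] → #
    (8,5)@(17, 11): e=[126,-21,133] → ·
    (2,6)@(5, 13): e=[2,215,21] → #
    (8,6)@(17, 13): e=[146,-13,105] → ·
    (2,7)@(5, 15): e=[22,223,-7] → ·
  covered (30 px):
    · · · · · · · · · · ·
    · · · · · · · · · · ·
    · · · · · · # · · · ·
    · · · · · # # # · · ·
    · · · · # # # # · · ·
    · · · # # # # # · · ·
    · · # # # # # # · · ·
    · · · # # # # # · · ·
    · · · · · # # # # · ·
    · · · · · · · # # · ·
    · · · · · · · · · · ·
T1:
  2·area = 28
  edge (14, 18)→(12, 18): d=(-2,0) right/bottom  bias=-1
  edge (12, 18)→(12, 4): d=(0,-14) top-left  bias=+0
  edge (12, 4)→(14, 18): d=(2,14) right/bottom  bias=-1
    (6,5)@(13, 11): e=[14,14,0] → ·  [on edge]
    (6,6)@(13, 13): e=[10,14,4] → #
    (7,6)@(15, 13): e=[10,42,-24] → ·
    (6,7)@(13, 15): e=[6,14,8] → #
    (7,7)@(15, 15): e=[6,42,-20] → ·
    (6,8)@(13, 17): e=[2,14,12] → #
    (7,8)@(15, 17): e=[2,42,-16] → ·
    (6,9)@(13, 19): e=[-2,14,16] → ·
  covered (3 px):
    · · · · · · · · · · ·
    · · · · · · · · · · ·
    · · · · · · · · · · ·
    · · · · · · · · · · ·
    · · · · · · · · · · ·
    · · · · · · · · · · ·
    · · · · · · # · · · ·
    · · · · · · # · · · ·
    · · · · · · # · · · ·
    · · · · · · · · · · ·
    · · · · · · · · · · ·
T2:
  2·area = 64
  edge (22, 18)→(18, 18): d=(-4,0) right/bottom  bias=-1
  edge (18, 18)→(22, 2): d=(4,-16) top-left  bias=+0
  edge (22, 2)→(22, 18): d=(0,16) right/bottom  bias=-1
    (10,3)@(21, 7): e=[44,4,16] → #
    (10,4)@(21, 9): e=[36,12,16] → #
    (10,5)@(21, 11): e=[28,20,16] → #
    (10,6)@(21, 13): e=[20,28,16] → #
    (9,7)@(19, 15): e=[12,4,48] → #
    (9,8)@(19, 17): e=[4,12,48] → #
    (9,9)@(19, 19): e=[-4,20,48] → ·
    (10,9)@(21, 19): e=[-4,52,16] → ·
  covered (8 px):
    · · · · · · · · · · ·
    · · · · · · · · · · ·
    · · · · · · · · · · ·
    · · · · · · · · · · #
    · · · · · · · · · · #
    · · · · · · · · · · #
    · · · · · · · · · · #
    · · · · · · · · · # #
    · · · · · · · · · # #
    · · · · · · · · · · ·
    · · · · · · · · · · ·

Result: [139,49,50]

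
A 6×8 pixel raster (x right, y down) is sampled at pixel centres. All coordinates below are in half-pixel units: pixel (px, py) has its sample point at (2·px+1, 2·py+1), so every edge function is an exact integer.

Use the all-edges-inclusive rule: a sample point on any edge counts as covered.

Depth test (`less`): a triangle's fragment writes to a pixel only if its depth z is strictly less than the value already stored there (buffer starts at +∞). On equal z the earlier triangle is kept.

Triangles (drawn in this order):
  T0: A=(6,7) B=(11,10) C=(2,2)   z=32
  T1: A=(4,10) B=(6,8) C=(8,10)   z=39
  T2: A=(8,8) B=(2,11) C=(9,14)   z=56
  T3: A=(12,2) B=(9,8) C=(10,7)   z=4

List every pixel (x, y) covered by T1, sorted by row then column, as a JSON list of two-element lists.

T0:
  2·area = 13  (B↔C swapped to make it positive)
  edge (6, 7)→(2, 2): d=(-4,-5) inclusive
  edge (2, 2)→(11, 10): d=(9,8) inclusive
  edge (11, 10)→(6, 7): d=(-5,-3) inclusive
    (1,1)@(3, 3): e=[1,1,11] → X
    (2,1)@(5, 3): e=[11,-15,17] → .
    (1,2)@(3, 5): e=[-7,19,1] → .
    (2,2)@(5, 5): e=[3,3,7] → X
    (3,2)@(7, 5): e=[13,-13,13] → .
    (2,3)@(5, 7): e=[-5,21,-3] → .
    (3,3)@(7, 7): e=[5,5,3] → X
    (4,3)@(9, 7): e=[15,-11,9] → .
    (3,4)@(7, 9): e=[-3,23,-7] → .
  covered (3 px):
    . . . . . .
    . X . . . .
    . . X . . .
    . . . X . .
    . . . . . .
    . . . . . .
    . . . . . .
    . . . . . .
T1:
  2·area = 8
  edge (4, 10)→(6, 8): d=(2,-2) inclusive
  edge (6, 8)→(8, 10): d=(2,2) inclusive
  edge (8, 10)→(4, 10): d=(-4,0) inclusive
    (0,1)@(1, 3): e=[-20,0,28] → .  [on edge]
    (5,1)@(11, 3): e=[0,-20,28] → .  [on edge]
    (1,2)@(3, 5): e=[-12,0,20] → .  [on edge]
    (4,2)@(9, 5): e=[0,-12,20] → .  [on edge]
    (2,3)@(5, 7): e=[-4,0,12] → .  [on edge]
    (3,3)@(7, 7): e=[0,-4,12] → .  [on edge]
    (2,4)@(5, 9): e=[0,4,4] → X  [on edge]
    (3,4)@(7, 9): e=[4,0,4] → X  [on edge]
    (4,4)@(9, 9): e=[8,-4,4] → .
    (1,5)@(3, 11): e=[0,12,-4] → .  [on edge]
    (2,5)@(5, 11): e=[4,8,-4] → .
    (3,5)@(7, 11): e=[8,4,-4] → .
    (4,5)@(9, 11): e=[12,0,-4] → .  [on edge]
    (0,6)@(1, 13): e=[0,20,-12] → .  [on edge]
    (5,6)@(11, 13): e=[20,0,-12] → .  [on edge]
  covered (2 px):
    . . . . . .
    . . . . . .
    . . . . . .
    . . . . . .
    . . X X . .
    . . . . . .
    . . . . . .
    . . . . . .
T2:
  2·area = 39  (B↔C swapped to make it positive)
  edge (8, 8)→(9, 14): d=(1,6) inclusive
  edge (9, 14)→(2, 11): d=(-7,-3) inclusive
  edge (2, 11)→(8, 8): d=(6,-3) inclusive
    (3,4)@(7, 9): e=[7,29,3] → X
    (4,4)@(9, 9): e=[-5,35,9] → .
    (1,5)@(3, 11): e=[33,3,3] → X
    (2,5)@(5, 11): e=[21,9,9] → X
    (4,5)@(9, 11): e=[-3,21,21] → .
    (1,6)@(3, 13): e=[35,-11,15] → .
    (2,6)@(5, 13): e=[23,-5,21] → .
    (3,6)@(7, 13): e=[11,1,27] → X
    (4,6)@(9, 13): e=[-1,7,33] → .
    (3,7)@(7, 15): e=[13,-13,39] → .
  covered (5 px):
    . . . . . .
    . . . . . .
    . . . . . .
    . . . . . .
    . . . X . .
    . X X X . .
    . . . X . .
    . . . . . .
T3:
  2·area = 3  (B↔C swapped to make it positive)
  edge (12, 2)→(10, 7): d=(-2,5) inclusive
  edge (10, 7)→(9, 8): d=(-1,1) inclusive
  edge (9, 8)→(12, 2): d=(3,-6) inclusive
  covered (0 px):
    . . . . . .
    . . . . . .
    . . . . . .
    . . . . . .
    . . . . . .
    . . . . . .
    . . . . . .
    . . . . . .

Result: [[2,4],[3,4]]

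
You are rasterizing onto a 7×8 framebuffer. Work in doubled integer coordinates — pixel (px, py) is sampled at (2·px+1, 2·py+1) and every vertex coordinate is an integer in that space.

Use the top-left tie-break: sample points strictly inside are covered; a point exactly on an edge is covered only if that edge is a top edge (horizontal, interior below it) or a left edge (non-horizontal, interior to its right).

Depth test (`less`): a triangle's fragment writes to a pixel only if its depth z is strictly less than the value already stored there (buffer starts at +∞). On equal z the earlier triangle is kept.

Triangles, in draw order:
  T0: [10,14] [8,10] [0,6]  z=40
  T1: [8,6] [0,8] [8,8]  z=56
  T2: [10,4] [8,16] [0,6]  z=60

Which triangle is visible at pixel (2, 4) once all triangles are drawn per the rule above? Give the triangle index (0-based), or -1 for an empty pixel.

T0:
  2·area = 24  (B↔C swapped to make it positive)
  edge (10, 14)→(0, 6): d=(-10,-8) top-left  bias=+0
  edge (0, 6)→(8, 10): d=(8,4) right/bottom  bias=-1
  edge (8, 10)→(10, 14): d=(2,4) right/bottom  bias=-1
    (2,4)@(5, 9): e=[10,4,10] → #
    (3,4)@(7, 9): e=[26,-4,2] → ·
    (2,5)@(5, 11): e=[-10,20,14] → ·
    (3,5)@(7, 11): e=[6,12,6] → #
    (4,5)@(9, 11): e=[22,4,-2] → ·
    (3,6)@(7, 13): e=[-14,28,10] → ·
    (4,6)@(9, 13): e=[2,20,2] → #
    (5,6)@(11, 13): e=[18,12,-6] → ·
    (4,7)@(9, 15): e=[-18,36,6] → ·
  covered (3 px):
    · · · · · · ·
    · · · · · · ·
    · · · · · · ·
    · · · · · · ·
    · · # · · · ·
    · · · # · · ·
    · · · · # · ·
    · · · · · · ·
T1:
  2·area = 16  (B↔C swapped to make it positive)
  edge (8, 6)→(8, 8): d=(0,2) right/bottom  bias=-1
  edge (8, 8)→(0, 8): d=(-8,0) right/bottom  bias=-1
  edge (0, 8)→(8, 6): d=(8,-2) top-left  bias=+0
    (2,3)@(5, 7): e=[6,8,2] → #
    (3,3)@(7, 7): e=[2,8,6] → #
    (4,3)@(9, 7): e=[-2,8,10] → ·
    (2,4)@(5, 9): e=[6,-8,18] → ·
    (3,4)@(7, 9): e=[2,-8,22] → ·
  covered (2 px):
    · · · · · · ·
    · · · · · · ·
    · · · · · · ·
    · · # # · · ·
    · · · · · · ·
    · · · · · · ·
    · · · · · · ·
    · · · · · · ·
T2:
  2·area = 116
  edge (10, 4)→(8, 16): d=(-2,12) right/bottom  bias=-1
  edge (8, 16)→(0, 6): d=(-8,-10) top-left  bias=+0
  edge (0, 6)→(10, 4): d=(10,-2) top-left  bias=+0
    (2,2)@(5, 5): e=[58,58,0] → #  [on edge]
    (3,2)@(7, 5): e=[34,78,4] → #
    (4,2)@(9, 5): e=[10,98,8] → #
    (5,2)@(11, 5): e=[-14,118,12] → ·
    (0,3)@(1, 7): e=[102,2,12] → #
    (1,3)@(3, 7): e=[78,22,16] → #
    (5,3)@(11, 7): e=[-18,102,32] → ·
    (0,4)@(1, 9): e=[98,-14,32] → ·
    (1,4)@(3, 9): e=[74,6,36] → #
    (5,4)@(11, 9): e=[-22,86,52] → ·
    (1,5)@(3, 11): e=[70,-10,56] → ·
    (2,5)@(5, 11): e=[46,10,60] → #
  covered (15 px):
    · · · · · · ·
    · · · · · · ·
    · · # # # · ·
    # # # # # · ·
    · # # # # · ·
    · · # # · · ·
    · · · # · · ·
    · · · · · · ·

Z-buffer (winner per pixel, '.' = empty):
  . . . . . . .
  . . . . . . .
  . . 2 2 2 . .
  2 2 1 1 2 . .
  . 2 0 2 2 . .
  . . 2 0 . . .
  . . . 2 0 . .
  . . . . . . .

Result: 0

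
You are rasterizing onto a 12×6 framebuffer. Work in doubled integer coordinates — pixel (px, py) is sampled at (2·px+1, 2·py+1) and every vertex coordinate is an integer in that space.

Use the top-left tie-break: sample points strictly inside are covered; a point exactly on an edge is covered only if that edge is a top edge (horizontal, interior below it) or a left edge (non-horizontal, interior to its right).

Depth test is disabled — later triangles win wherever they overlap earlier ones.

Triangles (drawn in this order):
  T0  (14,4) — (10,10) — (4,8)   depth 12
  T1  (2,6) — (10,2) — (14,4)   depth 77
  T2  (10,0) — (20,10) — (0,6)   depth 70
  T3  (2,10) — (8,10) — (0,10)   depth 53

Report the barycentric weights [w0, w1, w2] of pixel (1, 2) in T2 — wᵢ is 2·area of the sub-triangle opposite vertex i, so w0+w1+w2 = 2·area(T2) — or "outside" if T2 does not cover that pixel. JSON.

T0:
  2·area = 44
  edge (14, 4)→(10, 10): d=(-4,6) right/bottom  bias=-1
  edge (10, 10)→(4, 8): d=(-6,-2) top-left  bias=+0
  edge (4, 8)→(14, 4): d=(10,-4) top-left  bias=+0
    (6,2)@(13, 5): e=[2,36,6] → █
    (7,2)@(15, 5): e=[-10,40,14] → ·
    (0,3)@(1, 7): e=[66,0,-22] → ·  [on edge]
    (3,3)@(7, 7): e=[30,12,2] → █
    (4,3)@(9, 7): e=[18,16,10] → █
    (5,3)@(11, 7): e=[6,20,18] → █
    (6,3)@(13, 7): e=[-6,24,26] → ·
    (3,4)@(7, 9): e=[22,0,22] → █  [on edge]
    (5,4)@(11, 9): e=[-2,8,38] → ·
    (3,5)@(7, 11): e=[14,-12,42] → ·
    (4,5)@(9, 11): e=[2,-8,50] → ·
    (6,5)@(13, 11): e=[-22,0,66] → ·  [on edge]
  covered (6 px):
    · · · · · · · · · · · ·
    · · · · · · · · · · · ·
    · · · · · · █ · · · · ·
    · · · █ █ █ · · · · · ·
    · · · █ █ · · · · · · ·
    · · · · · · · · · · · ·
T1:
  2·area = 32
  edge (2, 6)→(10, 2): d=(8,-4) top-left  bias=+0
  edge (10, 2)→(14, 4): d=(4,2) right/bottom  bias=-1
  edge (14, 4)→(2, 6): d=(-12,2) right/bottom  bias=-1
    (4,1)@(9, 3): e=[4,6,22] → █
    (5,1)@(11, 3): e=[12,2,18] → █
    (6,1)@(13, 3): e=[20,-2,14] → ·
    (2,2)@(5, 5): e=[4,22,6] → █
    (3,2)@(7, 5): e=[12,18,2] → █
    (4,2)@(9, 5): e=[20,14,-2] → ·
    (5,2)@(11, 5): e=[28,10,-6] → ·
    (2,3)@(5, 7): e=[20,30,-18] → ·
    (3,3)@(7, 7): e=[28,26,-22] → ·
  covered (4 px):
    · · · · · · · · · · · ·
    · · · · █ █ · · · · · ·
    · · █ █ · · · · · · · ·
    · · · · · · · · · · · ·
    · · · · · · · · · · · ·
    · · · · · · · · · · · ·
T2:
  2·area = 160
  edge (10, 0)→(20, 10): d=(10,10) right/bottom  bias=-1
  edge (20, 10)→(0, 6): d=(-20,-4) top-left  bias=+0
  edge (0, 6)→(10, 0): d=(10,-6) top-left  bias=+0
    (4,0)@(9, 1): e=[20,136,4] → █
    (5,0)@(11, 1): e=[0,144,16] → ·  [on edge]
    (2,1)@(5, 3): e=[80,80,0] → █  [on edge]
    (3,1)@(7, 3): e=[60,88,12] → █
    (5,1)@(11, 3): e=[20,104,36] → █
    (6,1)@(13, 3): e=[0,112,48] → ·  [on edge]
    (1,2)@(3, 5): e=[120,32,8] → █
    (6,2)@(13, 5): e=[20,72,68] → █
    (7,2)@(15, 5): e=[0,80,80] → ·  [on edge]
    (1,3)@(3, 7): e=[140,-8,28] → ·
    (2,3)@(5, 7): e=[120,0,40] → █  [on edge]
    (7,3)@(15, 7): e=[20,40,100] → █
    (8,3)@(17, 7): e=[0,48,112] → ·  [on edge]
    (7,4)@(15, 9): e=[40,0,120] → █  [on edge]
    (9,4)@(19, 9): e=[0,16,144] → ·  [on edge]
    (10,5)@(21, 11): e=[0,-16,176] → ·  [on edge]
  covered (19 px):
    · · · · █ · · · · · · ·
    · · █ █ █ █ · · · · · ·
    · █ █ █ █ █ █ · · · · ·
    · · █ █ █ █ █ █ · · · ·
    · · · · · · · █ █ · · ·
    · · · · · · · · · · · ·
T3:
  degenerate (2·area = 0) — covers nothing

Result: [32,8,120]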